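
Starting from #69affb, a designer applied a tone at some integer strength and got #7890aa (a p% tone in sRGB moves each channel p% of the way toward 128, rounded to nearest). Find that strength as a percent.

#69affb is rgb(105, 175, 251); #7890aa is rgb(120, 144, 170).
On the B channel (widest range): 170 ≈ 251 + (p/100)(128 − 251), so p ≈ 100×(170 − 251)/(128 − 251) = -8100/-123 = 65.85.
p = 66 reproduces all three channels after rounding.

66%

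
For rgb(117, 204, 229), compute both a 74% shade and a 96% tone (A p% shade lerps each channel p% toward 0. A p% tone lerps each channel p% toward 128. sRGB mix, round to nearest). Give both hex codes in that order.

74% shade:
  R: 117 + 0.74×(0−117) = 117 − 86.58 = 30.42 → 30
  G: 204 + 0.74×(0−204) = 204 − 150.96 = 53.04 → 53
  B: 229 − 169.46 = 59.54 → 60
  → #1e353c
96% tone:
  R: 117 + 10.56 = 127.56 → 128
  G: 204 + 0.96×(128−204) = 204 − 72.96 = 131.04 → 131
  B: 229 − 96.96 = 132.04 → 132
  → #808384

#1e353c, #808384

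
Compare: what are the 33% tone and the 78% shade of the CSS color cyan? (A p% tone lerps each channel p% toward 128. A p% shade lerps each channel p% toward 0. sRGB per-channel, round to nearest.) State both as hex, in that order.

#2ad5d5, #003838

CSS cyan is rgb(0, 255, 255).
33% tone:
  R: 0 + 0.33×(128−0) = 0 + 42.24 = 42.24 → 42
  G: 255 − 41.91 = 213.09 → 213
  B: 255 + 0.33×(128−255) = 255 − 41.91 = 213.09 → 213
  → #2ad5d5
78% shade:
  R: 0 + 0 = 0 → 0
  G: 255 + 0.78×(0−255) = 255 − 198.9 = 56.1 → 56
  B: 255 + 0.78×(0−255) = 255 − 198.9 = 56.1 → 56
  → #003838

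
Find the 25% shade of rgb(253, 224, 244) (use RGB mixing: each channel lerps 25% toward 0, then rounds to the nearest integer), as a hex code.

#BEA8B7

Lerp each channel 25% toward 0:
  R: 253 + 0.25×(0−253) = 253 − 63.25 = 189.75 → 190
  G: 224 + 0.25×(0−224) = 224 − 56 = 168 → 168
  B: 244 + 0.25×(0−244) = 244 − 61 = 183 → 183
rgb(190, 168, 183) = #BEA8B7.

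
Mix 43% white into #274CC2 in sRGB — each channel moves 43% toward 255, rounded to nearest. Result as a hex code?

#8499DC

#274CC2 is rgb(39, 76, 194).
Per channel, c → c + 0.43(255 − c):
  R: 39 + 0.43×(255−39) = 39 + 92.88 = 131.88 → 132
  G: 76 + 0.43×(255−76) = 76 + 76.97 = 152.97 → 153
  B: 194 + 0.43×(255−194) = 194 + 26.23 = 220.23 → 220
rgb(132, 153, 220) = #8499DC.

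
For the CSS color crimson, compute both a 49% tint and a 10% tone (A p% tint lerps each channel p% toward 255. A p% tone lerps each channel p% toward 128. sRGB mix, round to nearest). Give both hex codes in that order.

CSS crimson is rgb(220, 20, 60).
49% tint:
  R: 220 + 0.49×(255−220) = 220 + 17.15 = 237.15 → 237
  G: 20 + 115.15 = 135.15 → 135
  B: 60 + 95.55 = 155.55 → 156
  → #ed879c
10% tone:
  R: 220 + 0.1×(128−220) = 220 − 9.2 = 210.8 → 211
  G: 20 + 0.1×(128−20) = 20 + 10.8 = 30.8 → 31
  B: 60 + 0.1×(128−60) = 60 + 6.8 = 66.8 → 67
  → #d31f43

#ed879c, #d31f43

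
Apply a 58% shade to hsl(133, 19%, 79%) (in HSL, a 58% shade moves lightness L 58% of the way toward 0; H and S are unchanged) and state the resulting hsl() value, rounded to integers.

L moves 58% from 79 toward 0: 79 − 45.82 = 33.18 → 33.
H and S are unchanged.

hsl(133, 19%, 33%)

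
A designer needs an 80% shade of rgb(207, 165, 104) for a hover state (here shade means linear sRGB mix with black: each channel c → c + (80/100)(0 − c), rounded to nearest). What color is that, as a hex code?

#292115

An 80% shade moves each channel 80% toward 0:
  R: 207 + 0.8×(0−207) = 207 − 165.6 = 41.4 → 41
  G: 165 + 0.8×(0−165) = 165 − 132 = 33 → 33
  B: 104 + 0.8×(0−104) = 104 − 83.2 = 20.8 → 21
rgb(41, 33, 21) = #292115.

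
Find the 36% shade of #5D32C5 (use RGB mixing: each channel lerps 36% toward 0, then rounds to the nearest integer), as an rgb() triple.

rgb(60, 32, 126)

#5D32C5 is rgb(93, 50, 197).
Per channel, c → c + 0.36(0 − c):
  R: 93 − 33.48 = 59.52 → 60
  G: 50 + 0.36×(0−50) = 50 − 18 = 32 → 32
  B: 197 + 0.36×(0−197) = 197 − 70.92 = 126.08 → 126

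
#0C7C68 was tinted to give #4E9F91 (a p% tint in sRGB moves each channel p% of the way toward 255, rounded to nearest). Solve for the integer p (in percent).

#0C7C68 is rgb(12, 124, 104); #4E9F91 is rgb(78, 159, 145).
On the R channel (widest range): 78 ≈ 12 + (p/100)(255 − 12), so p ≈ 100×(78 − 12)/(255 − 12) = 6600/243 = 27.16.
p = 27 reproduces all three channels after rounding.

27%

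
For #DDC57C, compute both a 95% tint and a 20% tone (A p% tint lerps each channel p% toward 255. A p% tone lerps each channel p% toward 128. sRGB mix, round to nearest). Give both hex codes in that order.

#FDFCF8, #CAB77D

#DDC57C is rgb(221, 197, 124).
95% tint:
  R: 221 + 32.3 = 253.3 → 253
  G: 197 + 55.1 = 252.1 → 252
  B: 124 + 124.45 = 248.45 → 248
  → #FDFCF8
20% tone:
  R: 221 + 0.2×(128−221) = 221 − 18.6 = 202.4 → 202
  G: 197 + 0.2×(128−197) = 197 − 13.8 = 183.2 → 183
  B: 124 + 0.2×(128−124) = 124 + 0.8 = 124.8 → 125
  → #CAB77D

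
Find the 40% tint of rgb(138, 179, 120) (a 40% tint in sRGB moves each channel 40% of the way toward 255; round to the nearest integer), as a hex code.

Lerp each channel 40% toward 255:
  R: 138 + 46.8 = 184.8 → 185
  G: 179 + 0.4×(255−179) = 179 + 30.4 = 209.4 → 209
  B: 120 + 54 = 174 → 174
rgb(185, 209, 174) = #b9d1ae.

#b9d1ae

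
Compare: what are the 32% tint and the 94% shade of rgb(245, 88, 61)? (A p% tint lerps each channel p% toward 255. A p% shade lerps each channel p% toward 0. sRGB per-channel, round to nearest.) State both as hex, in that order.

32% tint:
  R: 245 + 3.2 = 248.2 → 248
  G: 88 + 0.32×(255−88) = 88 + 53.44 = 141.44 → 141
  B: 61 + 62.08 = 123.08 → 123
  → #F88D7B
94% shade:
  R: 245 + 0.94×(0−245) = 245 − 230.3 = 14.7 → 15
  G: 88 − 82.72 = 5.28 → 5
  B: 61 + 0.94×(0−61) = 61 − 57.34 = 3.66 → 4
  → #0F0504

#F88D7B, #0F0504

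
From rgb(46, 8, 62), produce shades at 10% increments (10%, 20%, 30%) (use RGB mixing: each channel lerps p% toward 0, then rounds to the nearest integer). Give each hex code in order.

10%: (46 − 4.6 = 41.4→41, 8 − 0.8 = 7.2→7, 62 − 6.2 = 55.8→56) → #290738
20%: (46 − 9.2 = 36.8→37, 8 − 1.6 = 6.4→6, 62 − 12.4 = 49.6→50) → #250632
30%: (46 − 13.8 = 32.2→32, 8 − 2.4 = 5.6→6, 62 − 18.6 = 43.4→43) → #20062B

#290738, #250632, #20062B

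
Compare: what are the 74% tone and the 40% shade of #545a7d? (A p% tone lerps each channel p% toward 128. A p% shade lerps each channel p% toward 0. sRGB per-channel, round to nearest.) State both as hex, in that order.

#75767f, #32364b

#545a7d is rgb(84, 90, 125).
74% tone:
  R: 84 + 0.74×(128−84) = 84 + 32.56 = 116.56 → 117
  G: 90 + 0.74×(128−90) = 90 + 28.12 = 118.12 → 118
  B: 125 + 0.74×(128−125) = 125 + 2.22 = 127.22 → 127
  → #75767f
40% shade:
  R: 84 − 33.6 = 50.4 → 50
  G: 90 − 36 = 54 → 54
  B: 125 + 0.4×(0−125) = 125 − 50 = 75 → 75
  → #32364b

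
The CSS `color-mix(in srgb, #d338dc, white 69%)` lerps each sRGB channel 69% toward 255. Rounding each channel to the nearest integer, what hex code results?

#f1c1f4

#d338dc is rgb(211, 56, 220).
Per channel, c → c + 0.69(255 − c):
  R: 211 + 30.36 = 241.36 → 241
  G: 56 + 0.69×(255−56) = 56 + 137.31 = 193.31 → 193
  B: 220 + 0.69×(255−220) = 220 + 24.15 = 244.15 → 244
rgb(241, 193, 244) = #f1c1f4.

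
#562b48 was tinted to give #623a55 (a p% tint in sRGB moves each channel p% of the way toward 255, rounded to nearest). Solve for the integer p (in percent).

7%

#562b48 is rgb(86, 43, 72); #623a55 is rgb(98, 58, 85).
On the G channel (widest range): 58 ≈ 43 + (p/100)(255 − 43), so p ≈ 100×(58 − 43)/(255 − 43) = 1500/212 = 7.08.
p = 7 reproduces all three channels after rounding.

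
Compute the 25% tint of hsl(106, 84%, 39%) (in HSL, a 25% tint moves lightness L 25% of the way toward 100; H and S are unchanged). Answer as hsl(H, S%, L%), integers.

L moves 25% from 39 toward 100: 39 + 15.25 = 54.25 → 54.
H and S are unchanged.

hsl(106, 84%, 54%)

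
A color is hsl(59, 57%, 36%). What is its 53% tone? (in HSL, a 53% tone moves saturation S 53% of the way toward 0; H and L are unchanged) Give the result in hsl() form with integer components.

S moves 53% from 57 toward 0: 57 − 30.21 = 26.79 → 27.
H and L are unchanged.

hsl(59, 27%, 36%)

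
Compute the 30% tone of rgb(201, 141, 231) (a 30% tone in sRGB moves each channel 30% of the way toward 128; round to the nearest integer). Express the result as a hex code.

A 30% tone moves each channel 30% toward 128:
  R: 201 + 0.3×(128−201) = 201 − 21.9 = 179.1 → 179
  G: 141 − 3.9 = 137.1 → 137
  B: 231 − 30.9 = 200.1 → 200
rgb(179, 137, 200) = #B389C8.

#B389C8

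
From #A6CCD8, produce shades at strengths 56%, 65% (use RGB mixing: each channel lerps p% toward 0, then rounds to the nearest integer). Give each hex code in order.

#A6CCD8 is rgb(166, 204, 216).
56%: (166 − 92.96 = 73.04→73, 204 − 114.24 = 89.76→90, 216 − 120.96 = 95.04→95) → #495A5F
65%: (166 − 107.9 = 58.1→58, 204 − 132.6 = 71.4→71, 216 − 140.4 = 75.6→76) → #3A474C

#495A5F, #3A474C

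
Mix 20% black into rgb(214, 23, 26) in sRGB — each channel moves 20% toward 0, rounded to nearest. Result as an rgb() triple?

A 20% shade moves each channel 20% toward 0:
  R: 214 − 42.8 = 171.2 → 171
  G: 23 − 4.6 = 18.4 → 18
  B: 26 − 5.2 = 20.8 → 21

rgb(171, 18, 21)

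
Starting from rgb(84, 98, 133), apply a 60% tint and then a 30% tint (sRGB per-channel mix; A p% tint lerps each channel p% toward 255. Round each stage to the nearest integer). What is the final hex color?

#cfd3dd

A 60% tint moves each channel 60% toward 255:
  R: 84 + 0.6×(255−84) = 84 + 102.6 = 186.6 → 187
  G: 98 + 0.6×(255−98) = 98 + 94.2 = 192.2 → 192
  B: 133 + 73.2 = 206.2 → 206
After the tint: rgb(187, 192, 206) = #bbc0ce.
A 30% tint moves each channel 30% toward 255:
  R: 187 + 20.4 = 207.4 → 207
  G: 192 + 18.9 = 210.9 → 211
  B: 206 + 0.3×(255−206) = 206 + 14.7 = 220.7 → 221
rgb(207, 211, 221) = #cfd3dd.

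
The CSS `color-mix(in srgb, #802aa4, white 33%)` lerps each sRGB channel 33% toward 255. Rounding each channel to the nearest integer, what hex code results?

#802aa4 is rgb(128, 42, 164).
Lerp each channel 33% toward 255:
  R: 128 + 0.33×(255−128) = 128 + 41.91 = 169.91 → 170
  G: 42 + 70.29 = 112.29 → 112
  B: 164 + 0.33×(255−164) = 164 + 30.03 = 194.03 → 194
rgb(170, 112, 194) = #aa70c2.

#aa70c2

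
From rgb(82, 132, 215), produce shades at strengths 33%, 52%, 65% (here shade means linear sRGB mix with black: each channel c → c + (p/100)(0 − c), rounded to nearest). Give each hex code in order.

#375890, #273F67, #1D2E4B

33%: (82 − 27.06 = 54.94→55, 132 − 43.56 = 88.44→88, 215 − 70.95 = 144.05→144) → #375890
52%: (82 − 42.64 = 39.36→39, 132 − 68.64 = 63.36→63, 215 − 111.8 = 103.2→103) → #273F67
65%: (82 − 53.3 = 28.7→29, 132 − 85.8 = 46.2→46, 215 − 139.75 = 75.25→75) → #1D2E4B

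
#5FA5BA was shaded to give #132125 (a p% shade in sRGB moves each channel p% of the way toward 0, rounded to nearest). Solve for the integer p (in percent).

#5FA5BA is rgb(95, 165, 186); #132125 is rgb(19, 33, 37).
On the B channel (widest range): 37 ≈ 186 + (p/100)(0 − 186), so p ≈ 100×(37 − 186)/(0 − 186) = -14900/-186 = 80.11.
p = 80 reproduces all three channels after rounding.

80%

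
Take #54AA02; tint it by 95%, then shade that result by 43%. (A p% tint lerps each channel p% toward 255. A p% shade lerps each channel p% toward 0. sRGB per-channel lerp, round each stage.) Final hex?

#54AA02 is rgb(84, 170, 2).
A 95% tint moves each channel 95% toward 255:
  R: 84 + 0.95×(255−84) = 84 + 162.45 = 246.45 → 246
  G: 170 + 80.75 = 250.75 → 251
  B: 2 + 240.35 = 242.35 → 242
After the tint: rgb(246, 251, 242) = #F6FBF2.
Lerp each channel 43% toward 0:
  R: 246 + 0.43×(0−246) = 246 − 105.78 = 140.22 → 140
  G: 251 + 0.43×(0−251) = 251 − 107.93 = 143.07 → 143
  B: 242 + 0.43×(0−242) = 242 − 104.06 = 137.94 → 138
rgb(140, 143, 138) = #8C8F8A.

#8C8F8A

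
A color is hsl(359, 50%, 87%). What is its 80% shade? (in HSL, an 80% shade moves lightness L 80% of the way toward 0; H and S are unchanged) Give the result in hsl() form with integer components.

hsl(359, 50%, 17%)

L moves 80% from 87 toward 0: 87 − 69.6 = 17.4 → 17.
H and S are unchanged.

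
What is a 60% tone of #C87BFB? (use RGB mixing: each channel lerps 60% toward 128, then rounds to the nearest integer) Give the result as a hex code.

#9D7EB1

#C87BFB is rgb(200, 123, 251).
A 60% tone moves each channel 60% toward 128:
  R: 200 − 43.2 = 156.8 → 157
  G: 123 + 0.6×(128−123) = 123 + 3 = 126 → 126
  B: 251 + 0.6×(128−251) = 251 − 73.8 = 177.2 → 177
rgb(157, 126, 177) = #9D7EB1.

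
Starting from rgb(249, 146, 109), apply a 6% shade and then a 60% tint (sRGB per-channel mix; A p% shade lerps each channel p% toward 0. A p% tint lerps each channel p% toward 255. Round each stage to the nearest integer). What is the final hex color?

Lerp each channel 6% toward 0:
  R: 249 − 14.94 = 234.06 → 234
  G: 146 − 8.76 = 137.24 → 137
  B: 109 + 0.06×(0−109) = 109 − 6.54 = 102.46 → 102
After the shade: rgb(234, 137, 102) = #EA8966.
Lerp each channel 60% toward 255:
  R: 234 + 0.6×(255−234) = 234 + 12.6 = 246.6 → 247
  G: 137 + 0.6×(255−137) = 137 + 70.8 = 207.8 → 208
  B: 102 + 0.6×(255−102) = 102 + 91.8 = 193.8 → 194
rgb(247, 208, 194) = #F7D0C2.

#F7D0C2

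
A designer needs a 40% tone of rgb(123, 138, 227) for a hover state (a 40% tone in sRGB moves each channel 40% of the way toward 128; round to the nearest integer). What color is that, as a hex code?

#7d86bb

Per channel, c → c + 0.4(128 − c):
  R: 123 + 2 = 125 → 125
  G: 138 − 4 = 134 → 134
  B: 227 + 0.4×(128−227) = 227 − 39.6 = 187.4 → 187
rgb(125, 134, 187) = #7d86bb.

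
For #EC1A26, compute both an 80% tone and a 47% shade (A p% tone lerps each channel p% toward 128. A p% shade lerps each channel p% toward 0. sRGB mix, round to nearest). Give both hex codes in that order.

#966C6E, #7D0E14

#EC1A26 is rgb(236, 26, 38).
80% tone:
  R: 236 + 0.8×(128−236) = 236 − 86.4 = 149.6 → 150
  G: 26 + 81.6 = 107.6 → 108
  B: 38 + 0.8×(128−38) = 38 + 72 = 110 → 110
  → #966C6E
47% shade:
  R: 236 − 110.92 = 125.08 → 125
  G: 26 + 0.47×(0−26) = 26 − 12.22 = 13.78 → 14
  B: 38 + 0.47×(0−38) = 38 − 17.86 = 20.14 → 20
  → #7D0E14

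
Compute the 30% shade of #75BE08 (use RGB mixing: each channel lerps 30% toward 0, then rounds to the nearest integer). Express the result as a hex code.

#75BE08 is rgb(117, 190, 8).
Lerp each channel 30% toward 0:
  R: 117 − 35.1 = 81.9 → 82
  G: 190 − 57 = 133 → 133
  B: 8 − 2.4 = 5.6 → 6
rgb(82, 133, 6) = #528506.

#528506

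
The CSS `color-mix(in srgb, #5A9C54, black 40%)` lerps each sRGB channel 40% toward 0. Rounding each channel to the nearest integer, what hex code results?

#5A9C54 is rgb(90, 156, 84).
Per channel, c → c + 0.4(0 − c):
  R: 90 − 36 = 54 → 54
  G: 156 − 62.4 = 93.6 → 94
  B: 84 + 0.4×(0−84) = 84 − 33.6 = 50.4 → 50
rgb(54, 94, 50) = #365E32.

#365E32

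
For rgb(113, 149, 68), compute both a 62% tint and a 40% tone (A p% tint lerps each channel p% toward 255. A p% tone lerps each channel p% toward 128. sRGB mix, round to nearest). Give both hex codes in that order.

62% tint:
  R: 113 + 0.62×(255−113) = 113 + 88.04 = 201.04 → 201
  G: 149 + 65.72 = 214.72 → 215
  B: 68 + 115.94 = 183.94 → 184
  → #C9D7B8
40% tone:
  R: 113 + 6 = 119 → 119
  G: 149 + 0.4×(128−149) = 149 − 8.4 = 140.6 → 141
  B: 68 + 0.4×(128−68) = 68 + 24 = 92 → 92
  → #778D5C

#C9D7B8, #778D5C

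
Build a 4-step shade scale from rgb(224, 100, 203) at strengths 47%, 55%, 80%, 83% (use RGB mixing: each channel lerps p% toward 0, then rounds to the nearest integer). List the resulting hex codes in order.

47%: (224 − 105.28 = 118.72→119, 100 − 47 = 53→53, 203 − 95.41 = 107.59→108) → #77356C
55%: (224 − 123.2 = 100.8→101, 100 − 55 = 45→45, 203 − 111.65 = 91.35→91) → #652D5B
80%: (224 − 179.2 = 44.8→45, 100 − 80 = 20→20, 203 − 162.4 = 40.6→41) → #2D1429
83%: (224 − 185.92 = 38.08→38, 100 − 83 = 17→17, 203 − 168.49 = 34.51→35) → #261123

#77356C, #652D5B, #2D1429, #261123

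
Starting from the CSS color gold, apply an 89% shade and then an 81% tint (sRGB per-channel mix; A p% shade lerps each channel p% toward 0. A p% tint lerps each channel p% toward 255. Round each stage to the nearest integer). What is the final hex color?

#d4d3cf

CSS gold is rgb(255, 215, 0).
An 89% shade moves each channel 89% toward 0:
  R: 255 + 0.89×(0−255) = 255 − 226.95 = 28.05 → 28
  G: 215 − 191.35 = 23.65 → 24
  B: 0 + 0.89×(0−0) = 0 + 0 = 0 → 0
After the shade: rgb(28, 24, 0) = #1c1800.
Lerp each channel 81% toward 255:
  R: 28 + 0.81×(255−28) = 28 + 183.87 = 211.87 → 212
  G: 24 + 187.11 = 211.11 → 211
  B: 0 + 206.55 = 206.55 → 207
rgb(212, 211, 207) = #d4d3cf.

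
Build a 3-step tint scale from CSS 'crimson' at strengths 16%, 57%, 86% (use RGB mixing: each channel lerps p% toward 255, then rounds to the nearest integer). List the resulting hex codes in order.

CSS crimson is rgb(220, 20, 60).
16%: (220 + 5.6 = 225.6→226, 20 + 37.6 = 57.6→58, 60 + 31.2 = 91.2→91) → #e23a5b
57%: (220 + 19.95 = 239.95→240, 20 + 133.95 = 153.95→154, 60 + 111.15 = 171.15→171) → #f09aab
86%: (220 + 30.1 = 250.1→250, 20 + 202.1 = 222.1→222, 60 + 167.7 = 227.7→228) → #fadee4

#e23a5b, #f09aab, #fadee4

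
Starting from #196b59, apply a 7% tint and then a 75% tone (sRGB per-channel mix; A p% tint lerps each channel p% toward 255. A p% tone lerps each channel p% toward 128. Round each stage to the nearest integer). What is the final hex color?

#6a7d79

#196b59 is rgb(25, 107, 89).
Per channel, c → c + 0.07(255 − c):
  R: 25 + 16.1 = 41.1 → 41
  G: 107 + 10.36 = 117.36 → 117
  B: 89 + 0.07×(255−89) = 89 + 11.62 = 100.62 → 101
After the tint: rgb(41, 117, 101) = #297565.
Per channel, c → c + 0.75(128 − c):
  R: 41 + 0.75×(128−41) = 41 + 65.25 = 106.25 → 106
  G: 117 + 8.25 = 125.25 → 125
  B: 101 + 20.25 = 121.25 → 121
rgb(106, 125, 121) = #6a7d79.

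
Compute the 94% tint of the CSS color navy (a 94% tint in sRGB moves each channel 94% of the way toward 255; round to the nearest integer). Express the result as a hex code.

#f0f0f7

CSS navy is rgb(0, 0, 128).
A 94% tint moves each channel 94% toward 255:
  R: 0 + 0.94×(255−0) = 0 + 239.7 = 239.7 → 240
  G: 0 + 239.7 = 239.7 → 240
  B: 128 + 119.38 = 247.38 → 247
rgb(240, 240, 247) = #f0f0f7.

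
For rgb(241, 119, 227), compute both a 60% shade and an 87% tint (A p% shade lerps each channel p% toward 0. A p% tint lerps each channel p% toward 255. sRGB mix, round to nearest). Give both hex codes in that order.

#60305B, #FDEDFB

60% shade:
  R: 241 + 0.6×(0−241) = 241 − 144.6 = 96.4 → 96
  G: 119 − 71.4 = 47.6 → 48
  B: 227 + 0.6×(0−227) = 227 − 136.2 = 90.8 → 91
  → #60305B
87% tint:
  R: 241 + 12.18 = 253.18 → 253
  G: 119 + 118.32 = 237.32 → 237
  B: 227 + 0.87×(255−227) = 227 + 24.36 = 251.36 → 251
  → #FDEDFB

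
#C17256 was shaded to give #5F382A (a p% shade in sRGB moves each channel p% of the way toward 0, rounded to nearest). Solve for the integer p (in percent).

#C17256 is rgb(193, 114, 86); #5F382A is rgb(95, 56, 42).
On the R channel (widest range): 95 ≈ 193 + (p/100)(0 − 193), so p ≈ 100×(95 − 193)/(0 − 193) = -9800/-193 = 50.78.
p = 51 reproduces all three channels after rounding.

51%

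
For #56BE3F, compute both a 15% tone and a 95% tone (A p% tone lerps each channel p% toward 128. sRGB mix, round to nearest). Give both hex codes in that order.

#5CB549, #7E837D

#56BE3F is rgb(86, 190, 63).
15% tone:
  R: 86 + 0.15×(128−86) = 86 + 6.3 = 92.3 → 92
  G: 190 + 0.15×(128−190) = 190 − 9.3 = 180.7 → 181
  B: 63 + 0.15×(128−63) = 63 + 9.75 = 72.75 → 73
  → #5CB549
95% tone:
  R: 86 + 0.95×(128−86) = 86 + 39.9 = 125.9 → 126
  G: 190 − 58.9 = 131.1 → 131
  B: 63 + 0.95×(128−63) = 63 + 61.75 = 124.75 → 125
  → #7E837D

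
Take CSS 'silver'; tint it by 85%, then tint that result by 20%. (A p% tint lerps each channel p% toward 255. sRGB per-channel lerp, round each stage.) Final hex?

CSS silver is rgb(192, 192, 192).
An 85% tint moves each channel 85% toward 255:
  R: 192 + 53.55 = 245.55 → 246
  G: 192 + 53.55 = 245.55 → 246
  B: 192 + 0.85×(255−192) = 192 + 53.55 = 245.55 → 246
After the tint: rgb(246, 246, 246) = #f6f6f6.
Lerp each channel 20% toward 255:
  R: 246 + 0.2×(255−246) = 246 + 1.8 = 247.8 → 248
  G: 246 + 1.8 = 247.8 → 248
  B: 246 + 1.8 = 247.8 → 248
rgb(248, 248, 248) = #f8f8f8.

#f8f8f8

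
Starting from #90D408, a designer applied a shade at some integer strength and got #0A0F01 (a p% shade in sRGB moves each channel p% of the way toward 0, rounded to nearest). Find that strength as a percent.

93%

#90D408 is rgb(144, 212, 8); #0A0F01 is rgb(10, 15, 1).
On the G channel (widest range): 15 ≈ 212 + (p/100)(0 − 212), so p ≈ 100×(15 − 212)/(0 − 212) = -19700/-212 = 92.92.
p = 93 reproduces all three channels after rounding.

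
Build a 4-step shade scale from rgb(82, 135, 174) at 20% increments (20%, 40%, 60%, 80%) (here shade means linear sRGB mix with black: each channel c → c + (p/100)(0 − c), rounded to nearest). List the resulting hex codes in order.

20%: (82 − 16.4 = 65.6→66, 135 − 27 = 108→108, 174 − 34.8 = 139.2→139) → #426c8b
40%: (82 − 32.8 = 49.2→49, 135 − 54 = 81→81, 174 − 69.6 = 104.4→104) → #315168
60%: (82 − 49.2 = 32.8→33, 135 − 81 = 54→54, 174 − 104.4 = 69.6→70) → #213646
80%: (82 − 65.6 = 16.4→16, 135 − 108 = 27→27, 174 − 139.2 = 34.8→35) → #101b23

#426c8b, #315168, #213646, #101b23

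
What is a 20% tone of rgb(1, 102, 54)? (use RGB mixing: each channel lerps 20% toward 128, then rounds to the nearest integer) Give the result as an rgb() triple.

rgb(26, 107, 69)

A 20% tone moves each channel 20% toward 128:
  R: 1 + 0.2×(128−1) = 1 + 25.4 = 26.4 → 26
  G: 102 + 5.2 = 107.2 → 107
  B: 54 + 14.8 = 68.8 → 69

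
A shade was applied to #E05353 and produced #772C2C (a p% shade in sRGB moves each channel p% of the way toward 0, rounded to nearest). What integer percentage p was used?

47%

#E05353 is rgb(224, 83, 83); #772C2C is rgb(119, 44, 44).
On the R channel (widest range): 119 ≈ 224 + (p/100)(0 − 224), so p ≈ 100×(119 − 224)/(0 − 224) = -10500/-224 = 46.88.
p = 47 reproduces all three channels after rounding.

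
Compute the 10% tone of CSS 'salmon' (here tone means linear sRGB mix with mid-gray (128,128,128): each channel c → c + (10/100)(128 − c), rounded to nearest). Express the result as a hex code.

#EE8073

CSS salmon is rgb(250, 128, 114).
Lerp each channel 10% toward 128:
  R: 250 + 0.1×(128−250) = 250 − 12.2 = 237.8 → 238
  G: 128 + 0.1×(128−128) = 128 + 0 = 128 → 128
  B: 114 + 0.1×(128−114) = 114 + 1.4 = 115.4 → 115
rgb(238, 128, 115) = #EE8073.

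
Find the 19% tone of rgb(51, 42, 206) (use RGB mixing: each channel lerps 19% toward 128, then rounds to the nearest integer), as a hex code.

#423ABF

Lerp each channel 19% toward 128:
  R: 51 + 0.19×(128−51) = 51 + 14.63 = 65.63 → 66
  G: 42 + 16.34 = 58.34 → 58
  B: 206 + 0.19×(128−206) = 206 − 14.82 = 191.18 → 191
rgb(66, 58, 191) = #423ABF.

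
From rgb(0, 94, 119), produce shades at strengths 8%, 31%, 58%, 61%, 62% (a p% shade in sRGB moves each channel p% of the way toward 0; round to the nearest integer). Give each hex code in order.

#00566d, #004152, #002732, #00252e, #00242d

8%: (0→0, 94 − 7.52 = 86.48→86, 119 − 9.52 = 109.48→109) → #00566d
31%: (0→0, 94 − 29.14 = 64.86→65, 119 − 36.89 = 82.11→82) → #004152
58%: (0→0, 94 − 54.52 = 39.48→39, 119 − 69.02 = 49.98→50) → #002732
61%: (0→0, 94 − 57.34 = 36.66→37, 119 − 72.59 = 46.41→46) → #00252e
62%: (0→0, 94 − 58.28 = 35.72→36, 119 − 73.78 = 45.22→45) → #00242d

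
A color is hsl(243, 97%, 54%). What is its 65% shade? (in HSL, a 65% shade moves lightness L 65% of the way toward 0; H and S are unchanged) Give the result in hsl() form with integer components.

L moves 65% from 54 toward 0: 54 − 35.1 = 18.9 → 19.
H and S are unchanged.

hsl(243, 97%, 19%)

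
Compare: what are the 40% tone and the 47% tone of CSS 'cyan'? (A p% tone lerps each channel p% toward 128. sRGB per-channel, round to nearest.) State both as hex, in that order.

CSS cyan is rgb(0, 255, 255).
40% tone:
  R: 0 + 0.4×(128−0) = 0 + 51.2 = 51.2 → 51
  G: 255 − 50.8 = 204.2 → 204
  B: 255 + 0.4×(128−255) = 255 − 50.8 = 204.2 → 204
  → #33CCCC
47% tone:
  R: 0 + 60.16 = 60.16 → 60
  G: 255 − 59.69 = 195.31 → 195
  B: 255 + 0.47×(128−255) = 255 − 59.69 = 195.31 → 195
  → #3CC3C3

#33CCCC, #3CC3C3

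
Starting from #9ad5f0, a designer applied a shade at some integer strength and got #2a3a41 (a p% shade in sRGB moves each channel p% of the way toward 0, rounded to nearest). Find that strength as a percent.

#9ad5f0 is rgb(154, 213, 240); #2a3a41 is rgb(42, 58, 65).
On the B channel (widest range): 65 ≈ 240 + (p/100)(0 − 240), so p ≈ 100×(65 − 240)/(0 − 240) = -17500/-240 = 72.92.
p = 73 reproduces all three channels after rounding.

73%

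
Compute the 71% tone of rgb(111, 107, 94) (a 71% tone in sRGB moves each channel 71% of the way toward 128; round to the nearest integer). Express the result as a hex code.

Per channel, c → c + 0.71(128 − c):
  R: 111 + 12.07 = 123.07 → 123
  G: 107 + 0.71×(128−107) = 107 + 14.91 = 121.91 → 122
  B: 94 + 0.71×(128−94) = 94 + 24.14 = 118.14 → 118
rgb(123, 122, 118) = #7b7a76.

#7b7a76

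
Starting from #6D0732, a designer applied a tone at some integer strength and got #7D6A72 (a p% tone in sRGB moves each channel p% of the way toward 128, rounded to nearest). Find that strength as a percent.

#6D0732 is rgb(109, 7, 50); #7D6A72 is rgb(125, 106, 114).
On the G channel (widest range): 106 ≈ 7 + (p/100)(128 − 7), so p ≈ 100×(106 − 7)/(128 − 7) = 9900/121 = 81.82.
p = 82 reproduces all three channels after rounding.

82%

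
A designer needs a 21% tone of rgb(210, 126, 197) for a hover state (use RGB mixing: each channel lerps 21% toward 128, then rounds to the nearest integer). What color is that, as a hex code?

#c17eb7

A 21% tone moves each channel 21% toward 128:
  R: 210 − 17.22 = 192.78 → 193
  G: 126 + 0.21×(128−126) = 126 + 0.42 = 126.42 → 126
  B: 197 + 0.21×(128−197) = 197 − 14.49 = 182.51 → 183
rgb(193, 126, 183) = #c17eb7.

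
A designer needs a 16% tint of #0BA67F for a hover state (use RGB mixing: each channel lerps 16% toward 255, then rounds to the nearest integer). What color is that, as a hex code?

#32B493

#0BA67F is rgb(11, 166, 127).
Lerp each channel 16% toward 255:
  R: 11 + 0.16×(255−11) = 11 + 39.04 = 50.04 → 50
  G: 166 + 0.16×(255−166) = 166 + 14.24 = 180.24 → 180
  B: 127 + 0.16×(255−127) = 127 + 20.48 = 147.48 → 147
rgb(50, 180, 147) = #32B493.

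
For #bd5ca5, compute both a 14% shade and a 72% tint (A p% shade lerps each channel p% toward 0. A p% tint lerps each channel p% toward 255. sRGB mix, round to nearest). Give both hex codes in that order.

#a34f8e, #edd1e6

#bd5ca5 is rgb(189, 92, 165).
14% shade:
  R: 189 − 26.46 = 162.54 → 163
  G: 92 − 12.88 = 79.12 → 79
  B: 165 − 23.1 = 141.9 → 142
  → #a34f8e
72% tint:
  R: 189 + 47.52 = 236.52 → 237
  G: 92 + 117.36 = 209.36 → 209
  B: 165 + 64.8 = 229.8 → 230
  → #edd1e6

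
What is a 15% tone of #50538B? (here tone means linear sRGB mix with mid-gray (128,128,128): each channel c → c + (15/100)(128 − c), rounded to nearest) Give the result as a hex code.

#50538B is rgb(80, 83, 139).
Lerp each channel 15% toward 128:
  R: 80 + 0.15×(128−80) = 80 + 7.2 = 87.2 → 87
  G: 83 + 0.15×(128−83) = 83 + 6.75 = 89.75 → 90
  B: 139 + 0.15×(128−139) = 139 − 1.65 = 137.35 → 137
rgb(87, 90, 137) = #575A89.

#575A89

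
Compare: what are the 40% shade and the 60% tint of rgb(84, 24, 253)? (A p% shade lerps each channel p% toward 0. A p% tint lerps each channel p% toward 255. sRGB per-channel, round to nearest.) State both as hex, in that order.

40% shade:
  R: 84 − 33.6 = 50.4 → 50
  G: 24 + 0.4×(0−24) = 24 − 9.6 = 14.4 → 14
  B: 253 − 101.2 = 151.8 → 152
  → #320E98
60% tint:
  R: 84 + 0.6×(255−84) = 84 + 102.6 = 186.6 → 187
  G: 24 + 138.6 = 162.6 → 163
  B: 253 + 0.6×(255−253) = 253 + 1.2 = 254.2 → 254
  → #BBA3FE

#320E98, #BBA3FE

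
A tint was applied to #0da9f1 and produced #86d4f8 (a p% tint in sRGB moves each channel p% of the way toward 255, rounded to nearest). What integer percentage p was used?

#0da9f1 is rgb(13, 169, 241); #86d4f8 is rgb(134, 212, 248).
On the R channel (widest range): 134 ≈ 13 + (p/100)(255 − 13), so p ≈ 100×(134 − 13)/(255 − 13) = 12100/242 = 50.00.
p = 50 reproduces all three channels after rounding.

50%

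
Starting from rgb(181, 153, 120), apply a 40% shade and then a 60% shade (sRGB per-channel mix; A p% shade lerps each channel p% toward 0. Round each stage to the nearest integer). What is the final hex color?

#2C251D

Lerp each channel 40% toward 0:
  R: 181 + 0.4×(0−181) = 181 − 72.4 = 108.6 → 109
  G: 153 − 61.2 = 91.8 → 92
  B: 120 + 0.4×(0−120) = 120 − 48 = 72 → 72
After the shade: rgb(109, 92, 72) = #6D5C48.
A 60% shade moves each channel 60% toward 0:
  R: 109 + 0.6×(0−109) = 109 − 65.4 = 43.6 → 44
  G: 92 + 0.6×(0−92) = 92 − 55.2 = 36.8 → 37
  B: 72 − 43.2 = 28.8 → 29
rgb(44, 37, 29) = #2C251D.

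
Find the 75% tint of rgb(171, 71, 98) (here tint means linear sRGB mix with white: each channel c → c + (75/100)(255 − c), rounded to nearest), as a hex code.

Per channel, c → c + 0.75(255 − c):
  R: 171 + 63 = 234 → 234
  G: 71 + 0.75×(255−71) = 71 + 138 = 209 → 209
  B: 98 + 117.75 = 215.75 → 216
rgb(234, 209, 216) = #ead1d8.

#ead1d8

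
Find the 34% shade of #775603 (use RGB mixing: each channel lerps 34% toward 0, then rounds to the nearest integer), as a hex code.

#4F3902

#775603 is rgb(119, 86, 3).
Lerp each channel 34% toward 0:
  R: 119 − 40.46 = 78.54 → 79
  G: 86 − 29.24 = 56.76 → 57
  B: 3 − 1.02 = 1.98 → 2
rgb(79, 57, 2) = #4F3902.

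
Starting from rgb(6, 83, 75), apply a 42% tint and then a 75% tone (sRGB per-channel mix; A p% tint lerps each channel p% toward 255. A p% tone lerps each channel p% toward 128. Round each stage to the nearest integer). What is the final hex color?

A 42% tint moves each channel 42% toward 255:
  R: 6 + 0.42×(255−6) = 6 + 104.58 = 110.58 → 111
  G: 83 + 0.42×(255−83) = 83 + 72.24 = 155.24 → 155
  B: 75 + 0.42×(255−75) = 75 + 75.6 = 150.6 → 151
After the tint: rgb(111, 155, 151) = #6F9B97.
A 75% tone moves each channel 75% toward 128:
  R: 111 + 0.75×(128−111) = 111 + 12.75 = 123.75 → 124
  G: 155 − 20.25 = 134.75 → 135
  B: 151 − 17.25 = 133.75 → 134
rgb(124, 135, 134) = #7C8786.

#7C8786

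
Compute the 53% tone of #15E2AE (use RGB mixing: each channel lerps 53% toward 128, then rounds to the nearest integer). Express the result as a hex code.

#15E2AE is rgb(21, 226, 174).
A 53% tone moves each channel 53% toward 128:
  R: 21 + 0.53×(128−21) = 21 + 56.71 = 77.71 → 78
  G: 226 + 0.53×(128−226) = 226 − 51.94 = 174.06 → 174
  B: 174 + 0.53×(128−174) = 174 − 24.38 = 149.62 → 150
rgb(78, 174, 150) = #4EAE96.

#4EAE96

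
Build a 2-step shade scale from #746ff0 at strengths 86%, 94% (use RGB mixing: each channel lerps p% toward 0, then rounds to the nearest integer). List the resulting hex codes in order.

#746ff0 is rgb(116, 111, 240).
86%: (116 − 99.76 = 16.24→16, 111 − 95.46 = 15.54→16, 240 − 206.4 = 33.6→34) → #101022
94%: (116 − 109.04 = 6.96→7, 111 − 104.34 = 6.66→7, 240 − 225.6 = 14.4→14) → #07070e

#101022, #07070e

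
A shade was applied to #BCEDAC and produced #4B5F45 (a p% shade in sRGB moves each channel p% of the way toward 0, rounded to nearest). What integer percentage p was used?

60%

#BCEDAC is rgb(188, 237, 172); #4B5F45 is rgb(75, 95, 69).
On the G channel (widest range): 95 ≈ 237 + (p/100)(0 − 237), so p ≈ 100×(95 − 237)/(0 − 237) = -14200/-237 = 59.92.
p = 60 reproduces all three channels after rounding.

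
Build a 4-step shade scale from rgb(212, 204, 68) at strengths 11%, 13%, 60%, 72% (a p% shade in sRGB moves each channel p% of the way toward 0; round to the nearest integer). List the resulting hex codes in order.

11%: (212 − 23.32 = 188.68→189, 204 − 22.44 = 181.56→182, 68 − 7.48 = 60.52→61) → #BDB63D
13%: (212 − 27.56 = 184.44→184, 204 − 26.52 = 177.48→177, 68 − 8.84 = 59.16→59) → #B8B13B
60%: (212 − 127.2 = 84.8→85, 204 − 122.4 = 81.6→82, 68 − 40.8 = 27.2→27) → #55521B
72%: (212 − 152.64 = 59.36→59, 204 − 146.88 = 57.12→57, 68 − 48.96 = 19.04→19) → #3B3913

#BDB63D, #B8B13B, #55521B, #3B3913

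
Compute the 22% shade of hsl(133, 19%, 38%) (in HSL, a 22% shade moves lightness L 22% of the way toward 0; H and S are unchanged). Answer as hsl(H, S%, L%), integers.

hsl(133, 19%, 30%)

L moves 22% from 38 toward 0: 38 − 8.36 = 29.64 → 30.
H and S are unchanged.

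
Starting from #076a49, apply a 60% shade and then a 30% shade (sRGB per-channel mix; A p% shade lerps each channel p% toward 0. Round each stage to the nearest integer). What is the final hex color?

#021d14

#076a49 is rgb(7, 106, 73).
Per channel, c → c + 0.6(0 − c):
  R: 7 − 4.2 = 2.8 → 3
  G: 106 − 63.6 = 42.4 → 42
  B: 73 + 0.6×(0−73) = 73 − 43.8 = 29.2 → 29
After the shade: rgb(3, 42, 29) = #032a1d.
A 30% shade moves each channel 30% toward 0:
  R: 3 + 0.3×(0−3) = 3 − 0.9 = 2.1 → 2
  G: 42 − 12.6 = 29.4 → 29
  B: 29 + 0.3×(0−29) = 29 − 8.7 = 20.3 → 20
rgb(2, 29, 20) = #021d14.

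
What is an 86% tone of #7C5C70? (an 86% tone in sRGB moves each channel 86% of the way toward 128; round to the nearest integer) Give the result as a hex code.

#7F7B7E

#7C5C70 is rgb(124, 92, 112).
An 86% tone moves each channel 86% toward 128:
  R: 124 + 3.44 = 127.44 → 127
  G: 92 + 0.86×(128−92) = 92 + 30.96 = 122.96 → 123
  B: 112 + 13.76 = 125.76 → 126
rgb(127, 123, 126) = #7F7B7E.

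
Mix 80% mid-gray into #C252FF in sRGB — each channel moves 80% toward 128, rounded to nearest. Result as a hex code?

#C252FF is rgb(194, 82, 255).
Lerp each channel 80% toward 128:
  R: 194 + 0.8×(128−194) = 194 − 52.8 = 141.2 → 141
  G: 82 + 0.8×(128−82) = 82 + 36.8 = 118.8 → 119
  B: 255 + 0.8×(128−255) = 255 − 101.6 = 153.4 → 153
rgb(141, 119, 153) = #8D7799.

#8D7799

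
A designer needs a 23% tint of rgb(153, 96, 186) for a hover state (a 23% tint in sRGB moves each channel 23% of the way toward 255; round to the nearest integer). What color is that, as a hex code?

#b085ca

Lerp each channel 23% toward 255:
  R: 153 + 0.23×(255−153) = 153 + 23.46 = 176.46 → 176
  G: 96 + 0.23×(255−96) = 96 + 36.57 = 132.57 → 133
  B: 186 + 0.23×(255−186) = 186 + 15.87 = 201.87 → 202
rgb(176, 133, 202) = #b085ca.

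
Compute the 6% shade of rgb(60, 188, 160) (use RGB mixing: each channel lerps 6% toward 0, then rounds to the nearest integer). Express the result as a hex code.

Per channel, c → c + 0.06(0 − c):
  R: 60 − 3.6 = 56.4 → 56
  G: 188 − 11.28 = 176.72 → 177
  B: 160 + 0.06×(0−160) = 160 − 9.6 = 150.4 → 150
rgb(56, 177, 150) = #38B196.

#38B196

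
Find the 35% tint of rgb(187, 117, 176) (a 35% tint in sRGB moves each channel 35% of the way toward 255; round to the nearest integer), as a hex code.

A 35% tint moves each channel 35% toward 255:
  R: 187 + 0.35×(255−187) = 187 + 23.8 = 210.8 → 211
  G: 117 + 48.3 = 165.3 → 165
  B: 176 + 0.35×(255−176) = 176 + 27.65 = 203.65 → 204
rgb(211, 165, 204) = #D3A5CC.

#D3A5CC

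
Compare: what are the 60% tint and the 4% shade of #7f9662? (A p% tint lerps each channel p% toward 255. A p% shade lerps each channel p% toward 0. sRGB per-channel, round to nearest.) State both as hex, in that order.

#ccd5c0, #7a905e

#7f9662 is rgb(127, 150, 98).
60% tint:
  R: 127 + 0.6×(255−127) = 127 + 76.8 = 203.8 → 204
  G: 150 + 63 = 213 → 213
  B: 98 + 0.6×(255−98) = 98 + 94.2 = 192.2 → 192
  → #ccd5c0
4% shade:
  R: 127 − 5.08 = 121.92 → 122
  G: 150 − 6 = 144 → 144
  B: 98 − 3.92 = 94.08 → 94
  → #7a905e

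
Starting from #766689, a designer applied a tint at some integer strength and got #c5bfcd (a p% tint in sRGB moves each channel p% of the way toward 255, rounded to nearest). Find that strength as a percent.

58%

#766689 is rgb(118, 102, 137); #c5bfcd is rgb(197, 191, 205).
On the G channel (widest range): 191 ≈ 102 + (p/100)(255 − 102), so p ≈ 100×(191 − 102)/(255 − 102) = 8900/153 = 58.17.
p = 58 reproduces all three channels after rounding.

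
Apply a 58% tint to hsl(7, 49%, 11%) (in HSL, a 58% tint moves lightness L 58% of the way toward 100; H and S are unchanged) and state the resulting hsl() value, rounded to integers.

L moves 58% from 11 toward 100: 11 + 51.62 = 62.62 → 63.
H and S are unchanged.

hsl(7, 49%, 63%)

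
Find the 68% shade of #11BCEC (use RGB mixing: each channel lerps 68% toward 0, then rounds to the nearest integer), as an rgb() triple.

rgb(5, 60, 76)

#11BCEC is rgb(17, 188, 236).
Per channel, c → c + 0.68(0 − c):
  R: 17 + 0.68×(0−17) = 17 − 11.56 = 5.44 → 5
  G: 188 − 127.84 = 60.16 → 60
  B: 236 + 0.68×(0−236) = 236 − 160.48 = 75.52 → 76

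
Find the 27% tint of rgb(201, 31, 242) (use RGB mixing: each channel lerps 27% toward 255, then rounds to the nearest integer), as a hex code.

#d85bf6

A 27% tint moves each channel 27% toward 255:
  R: 201 + 14.58 = 215.58 → 216
  G: 31 + 60.48 = 91.48 → 91
  B: 242 + 3.51 = 245.51 → 246
rgb(216, 91, 246) = #d85bf6.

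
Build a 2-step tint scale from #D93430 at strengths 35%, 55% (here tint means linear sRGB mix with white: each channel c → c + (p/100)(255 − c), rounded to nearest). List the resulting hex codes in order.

#E67B78, #EEA4A2

#D93430 is rgb(217, 52, 48).
35%: (217 + 13.3 = 230.3→230, 52 + 71.05 = 123.05→123, 48 + 72.45 = 120.45→120) → #E67B78
55%: (217 + 20.9 = 237.9→238, 52 + 111.65 = 163.65→164, 48 + 113.85 = 161.85→162) → #EEA4A2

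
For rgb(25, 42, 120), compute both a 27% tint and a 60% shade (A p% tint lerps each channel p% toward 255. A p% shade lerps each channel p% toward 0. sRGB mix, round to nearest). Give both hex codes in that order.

#57649c, #0a1130

27% tint:
  R: 25 + 62.1 = 87.1 → 87
  G: 42 + 57.51 = 99.51 → 100
  B: 120 + 0.27×(255−120) = 120 + 36.45 = 156.45 → 156
  → #57649c
60% shade:
  R: 25 + 0.6×(0−25) = 25 − 15 = 10 → 10
  G: 42 + 0.6×(0−42) = 42 − 25.2 = 16.8 → 17
  B: 120 + 0.6×(0−120) = 120 − 72 = 48 → 48
  → #0a1130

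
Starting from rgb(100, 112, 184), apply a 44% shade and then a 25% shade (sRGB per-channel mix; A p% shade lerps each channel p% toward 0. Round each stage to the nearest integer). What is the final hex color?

#2a2f4d

Per channel, c → c + 0.44(0 − c):
  R: 100 + 0.44×(0−100) = 100 − 44 = 56 → 56
  G: 112 − 49.28 = 62.72 → 63
  B: 184 − 80.96 = 103.04 → 103
After the shade: rgb(56, 63, 103) = #383f67.
Lerp each channel 25% toward 0:
  R: 56 + 0.25×(0−56) = 56 − 14 = 42 → 42
  G: 63 − 15.75 = 47.25 → 47
  B: 103 − 25.75 = 77.25 → 77
rgb(42, 47, 77) = #2a2f4d.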